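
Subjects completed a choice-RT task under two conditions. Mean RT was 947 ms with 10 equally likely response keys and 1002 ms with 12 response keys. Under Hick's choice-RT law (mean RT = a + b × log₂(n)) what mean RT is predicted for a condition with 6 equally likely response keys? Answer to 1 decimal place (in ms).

Fit slope and intercept:
  b = (1002 − 947) / (log₂ 12 − log₂ 10) = 55 / (3.5850 − 3.3219) = 209.098 ms/bit
  a = 947 − 209.098 × 3.3219 = 252.391 ms
Then RT(6) = 252.391 + 209.098 × log₂ 6 = 252.391 + 209.098 × 2.5850 ≈ 792.902 ms.

792.9 ms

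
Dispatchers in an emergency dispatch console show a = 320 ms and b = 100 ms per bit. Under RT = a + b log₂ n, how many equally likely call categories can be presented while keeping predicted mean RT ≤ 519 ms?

3

Set 320 + 100·log₂ n ≤ 519 → log₂ n ≤ (519 − 320)/100 = 1.9900.
So n ≤ 2^1.9900 = 3.972; the largest integer n is 3.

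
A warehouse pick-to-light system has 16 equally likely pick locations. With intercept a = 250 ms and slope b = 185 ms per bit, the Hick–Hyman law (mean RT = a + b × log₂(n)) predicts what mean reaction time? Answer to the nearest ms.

990 ms

log₂(16) = 4 bits, so RT = 250 + 185 × 4 ≈ 990.000 ms.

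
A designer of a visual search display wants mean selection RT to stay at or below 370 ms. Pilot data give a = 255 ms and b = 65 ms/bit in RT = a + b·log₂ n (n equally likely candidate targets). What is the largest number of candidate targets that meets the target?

65·log₂ n ≤ 370 − 255 = 115, giving log₂ n ≤ 1.7692 and n ≤ 3.409. The largest whole number is 3.

3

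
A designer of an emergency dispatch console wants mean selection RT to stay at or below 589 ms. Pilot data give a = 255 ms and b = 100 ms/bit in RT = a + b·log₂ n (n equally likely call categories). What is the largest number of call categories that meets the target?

Set 255 + 100·log₂ n ≤ 589 → log₂ n ≤ (589 − 255)/100 = 3.3400.
So n ≤ 2^3.3400 = 10.126; the largest integer n is 10.

10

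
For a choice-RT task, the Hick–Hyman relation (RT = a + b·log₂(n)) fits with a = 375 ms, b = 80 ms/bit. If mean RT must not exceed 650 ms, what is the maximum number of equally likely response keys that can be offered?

Set 375 + 80·log₂ n ≤ 650 → log₂ n ≤ (650 − 375)/80 = 3.4375.
So n ≤ 2^3.4375 = 10.834; the largest integer n is 10.

10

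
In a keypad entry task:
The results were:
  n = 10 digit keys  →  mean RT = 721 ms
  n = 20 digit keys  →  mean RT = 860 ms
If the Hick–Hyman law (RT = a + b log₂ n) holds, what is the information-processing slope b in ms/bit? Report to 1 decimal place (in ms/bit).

139.0 ms/bit

The slope on a log₂ axis is (860 − 721) / (4.3219 − 3.3219) = 139.000 ms/bit.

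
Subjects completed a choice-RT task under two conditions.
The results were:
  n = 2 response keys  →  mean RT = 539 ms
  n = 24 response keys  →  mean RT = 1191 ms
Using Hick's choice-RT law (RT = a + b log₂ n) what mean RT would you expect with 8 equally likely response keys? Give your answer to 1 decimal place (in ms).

Solve the two-equation system in a and b:
  b = (1191 − 539) / (log₂ 24 − log₂ 2) = 652 / (4.5850 − 1) = 181.871 ms/bit
  a = 539 − 181.871 × 1 = 357.129 ms
Then RT(8) = 357.129 + 181.871 × log₂ 8 = 357.129 + 181.871 × 3 ≈ 902.742 ms.

902.7 ms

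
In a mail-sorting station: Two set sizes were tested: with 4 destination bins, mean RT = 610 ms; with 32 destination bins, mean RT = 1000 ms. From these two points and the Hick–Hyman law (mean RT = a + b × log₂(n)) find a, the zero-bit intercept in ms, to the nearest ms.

350 ms

b = (RT₂ − RT₁)/(log₂ n₂ − log₂ n₁) = (1000 − 610)/(5 − 2) = 130 ms/bit.
a = RT₁ − b·log₂ n₁ = 610 − 130 × 2 = 350.000 ms.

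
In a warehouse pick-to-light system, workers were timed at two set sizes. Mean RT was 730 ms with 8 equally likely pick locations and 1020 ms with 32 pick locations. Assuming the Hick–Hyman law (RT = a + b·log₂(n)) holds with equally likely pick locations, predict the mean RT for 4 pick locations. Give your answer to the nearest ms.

Solve the two-equation system in a and b:
  b = (1020 − 730) / (log₂ 32 − log₂ 8) = 290 / (5 − 3) = 145 ms/bit
  a = 730 − 145 × 3 = 295 ms
Then RT(4) = 295 + 145 × log₂ 4 = 295 + 145 × 2 ≈ 585.000 ms.

585 ms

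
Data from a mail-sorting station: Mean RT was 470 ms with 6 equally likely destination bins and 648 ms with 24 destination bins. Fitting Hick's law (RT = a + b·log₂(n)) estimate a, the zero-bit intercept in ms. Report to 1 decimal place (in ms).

The slope on a log₂ axis is (648 − 470) / (4.5850 − 2.5850) = 89.000 ms/bit.
a = RT₁ − b·log₂ n₁ = 470 − 89.000 × 2.5850 = 239.938 ms.

239.9 ms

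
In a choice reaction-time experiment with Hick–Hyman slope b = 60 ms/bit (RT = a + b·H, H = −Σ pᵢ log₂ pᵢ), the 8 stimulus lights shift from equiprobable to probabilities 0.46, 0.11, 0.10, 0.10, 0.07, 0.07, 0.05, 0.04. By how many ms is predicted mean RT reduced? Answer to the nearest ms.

32 ms

The RT saving is b·ΔH. Equiprobable H₀ = log₂(8) = 3.0000 bits; with the given probabilities H = 2.4690 bits.
b·(H₀ − H) = 60 × (3.0000 − 2.4690) = 31.86 ms.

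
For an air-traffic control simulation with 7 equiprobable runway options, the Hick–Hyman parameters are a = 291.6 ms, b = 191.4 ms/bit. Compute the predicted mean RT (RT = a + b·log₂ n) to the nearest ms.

log₂(7) = 2.8074 bits, so RT = 291.6 + 191.4 × 2.8074 ≈ 828.928 ms.

829 ms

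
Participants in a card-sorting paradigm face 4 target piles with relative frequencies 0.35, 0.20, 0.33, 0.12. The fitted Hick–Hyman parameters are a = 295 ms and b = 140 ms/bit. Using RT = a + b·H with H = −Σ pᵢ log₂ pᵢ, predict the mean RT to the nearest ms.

Entropy contributions −pᵢ log₂ pᵢ: 0.5301, 0.4644, 0.5278, 0.3671; sum H = 1.8894 bits.
RT = a + bH = 295 + 140·1.8894 = 559.51 ms.

560 ms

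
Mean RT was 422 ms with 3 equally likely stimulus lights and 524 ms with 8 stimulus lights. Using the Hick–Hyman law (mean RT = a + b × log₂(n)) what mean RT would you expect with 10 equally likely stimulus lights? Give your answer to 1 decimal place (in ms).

547.2 ms

Fit slope and intercept:
  b = (524 − 422) / (log₂ 8 − log₂ 3) = 102 / (3 − 1.5850) = 72.083 ms/bit
  a = 422 − 72.083 × 1.5850 = 307.751 ms
Then RT(10) = 307.751 + 72.083 × log₂ 10 = 307.751 + 72.083 × 3.3219 ≈ 547.206 ms.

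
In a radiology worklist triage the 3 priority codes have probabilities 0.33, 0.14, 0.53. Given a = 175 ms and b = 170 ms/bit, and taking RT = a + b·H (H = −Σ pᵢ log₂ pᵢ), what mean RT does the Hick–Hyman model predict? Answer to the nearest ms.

415 ms

H = 0.33·log₂(1/0.33) + 0.14·log₂(1/0.14) + 0.53·log₂(1/0.53) = 1.4104 bits.
RT = 175 + 170 × 1.4104 = 414.76 ms.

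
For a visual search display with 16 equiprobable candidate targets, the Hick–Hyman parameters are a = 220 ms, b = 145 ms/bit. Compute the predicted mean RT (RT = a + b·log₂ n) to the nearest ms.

800 ms

log₂(16) = 4 bits, so RT = 220 + 145 × 4 ≈ 800.000 ms.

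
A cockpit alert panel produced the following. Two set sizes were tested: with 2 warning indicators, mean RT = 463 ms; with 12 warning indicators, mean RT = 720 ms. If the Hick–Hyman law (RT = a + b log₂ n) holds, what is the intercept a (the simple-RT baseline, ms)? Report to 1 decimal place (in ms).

b = (RT₂ − RT₁)/(log₂ n₂ − log₂ n₁) = (720 − 463)/(3.5850 − 1) = 99.421 ms/bit.
a = RT₁ − b·log₂ n₁ = 463 − 99.421 × 1 = 363.579 ms.

363.6 ms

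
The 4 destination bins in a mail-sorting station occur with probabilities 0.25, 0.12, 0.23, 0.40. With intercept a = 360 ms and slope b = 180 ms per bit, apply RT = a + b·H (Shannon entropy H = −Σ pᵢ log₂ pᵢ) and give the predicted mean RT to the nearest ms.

699 ms

Entropy contributions −pᵢ log₂ pᵢ: 0.5000, 0.3671, 0.4877, 0.5288; sum H = 1.8835 bits.
RT = a + bH = 360 + 180·1.8835 = 699.03 ms.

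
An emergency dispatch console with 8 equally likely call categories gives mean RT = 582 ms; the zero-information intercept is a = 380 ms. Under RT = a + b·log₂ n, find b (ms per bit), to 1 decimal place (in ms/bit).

log₂(8) = 3 bits.
b = (RT − a)/log₂ n = (582 − 380) / 3 = 67.333 ms/bit.

67.3 ms/bit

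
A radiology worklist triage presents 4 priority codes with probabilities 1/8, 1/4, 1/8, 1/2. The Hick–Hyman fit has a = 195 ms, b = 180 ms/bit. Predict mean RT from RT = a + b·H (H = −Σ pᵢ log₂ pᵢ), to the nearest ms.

510 ms

Each term −pᵢ log₂ pᵢ: 0.125·3 + 0.25·2 + 0.125·3 + 0.5·1; summed, H = 1.750 bits.
Mean RT = a + bH = 195 + 180·1.750 = 510.00 ms.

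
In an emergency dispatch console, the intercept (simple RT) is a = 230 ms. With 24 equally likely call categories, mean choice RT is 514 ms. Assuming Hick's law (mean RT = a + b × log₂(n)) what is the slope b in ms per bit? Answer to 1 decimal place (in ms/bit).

61.9 ms/bit

24 alternatives carry log₂ 24 = 4.5850 bits; the choice cost is 514 − 230 = 284 ms, so b = 284/4.5850 = 61.942 ms/bit.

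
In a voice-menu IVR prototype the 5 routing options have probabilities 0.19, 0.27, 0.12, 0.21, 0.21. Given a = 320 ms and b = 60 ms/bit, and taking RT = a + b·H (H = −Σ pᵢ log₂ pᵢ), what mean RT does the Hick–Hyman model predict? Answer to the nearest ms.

Entropy contributions −pᵢ log₂ pᵢ: 0.4552, 0.5100, 0.3671, 0.4728, 0.4728; sum H = 2.2780 bits.
RT = a + bH = 320 + 60·2.2780 = 456.68 ms.

457 ms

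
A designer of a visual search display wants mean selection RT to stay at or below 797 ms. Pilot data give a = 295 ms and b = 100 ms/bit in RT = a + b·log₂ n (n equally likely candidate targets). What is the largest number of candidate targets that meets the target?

100·log₂ n ≤ 797 − 295 = 502, giving log₂ n ≤ 5.0200 and n ≤ 32.447. The largest whole number is 32.

32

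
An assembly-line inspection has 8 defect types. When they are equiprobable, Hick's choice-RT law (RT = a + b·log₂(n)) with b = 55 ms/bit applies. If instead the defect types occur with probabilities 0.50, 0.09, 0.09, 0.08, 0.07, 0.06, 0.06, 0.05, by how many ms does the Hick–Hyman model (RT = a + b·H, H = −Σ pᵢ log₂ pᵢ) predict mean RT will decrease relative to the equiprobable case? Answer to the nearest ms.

34 ms

The RT saving is b·ΔH. Equiprobable H₀ = log₂(8) = 3.0000 bits; with the given probabilities H = 2.3885 bits.
b·(H₀ − H) = 55 × (3.0000 − 2.3885) = 33.63 ms.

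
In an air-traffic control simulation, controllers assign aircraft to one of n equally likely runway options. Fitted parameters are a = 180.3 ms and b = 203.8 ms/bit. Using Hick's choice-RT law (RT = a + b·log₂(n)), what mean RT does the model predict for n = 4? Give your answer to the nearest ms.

588 ms

log₂(4) = 2 bits, so RT = 180.3 + 203.8 × 2 ≈ 587.900 ms.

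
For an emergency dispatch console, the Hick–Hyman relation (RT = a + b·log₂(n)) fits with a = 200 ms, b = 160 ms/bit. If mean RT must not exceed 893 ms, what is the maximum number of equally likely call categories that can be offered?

160·log₂ n ≤ 893 − 200 = 693, giving log₂ n ≤ 4.3312 and n ≤ 20.130. The largest whole number is 20.

20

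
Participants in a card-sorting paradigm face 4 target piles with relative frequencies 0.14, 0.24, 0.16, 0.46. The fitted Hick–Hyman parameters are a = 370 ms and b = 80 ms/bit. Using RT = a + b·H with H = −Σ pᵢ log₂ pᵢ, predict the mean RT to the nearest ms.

Entropy contributions −pᵢ log₂ pᵢ: 0.3971, 0.4941, 0.4230, 0.5153; sum H = 1.8296 bits.
RT = a + bH = 370 + 80·1.8296 = 516.37 ms.

516 ms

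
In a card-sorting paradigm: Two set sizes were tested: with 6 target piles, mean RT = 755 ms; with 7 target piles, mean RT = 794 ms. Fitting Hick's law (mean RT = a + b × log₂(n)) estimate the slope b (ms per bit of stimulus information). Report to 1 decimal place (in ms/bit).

b = (RT₂ − RT₁)/(log₂ n₂ − log₂ n₁) = (794 − 755)/(2.8074 − 2.5850) = 175.366 ms/bit.

175.4 ms/bit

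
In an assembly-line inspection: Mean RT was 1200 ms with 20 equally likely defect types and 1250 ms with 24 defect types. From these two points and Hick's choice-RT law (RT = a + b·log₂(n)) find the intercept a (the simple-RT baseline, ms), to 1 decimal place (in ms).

b = (RT₂ − RT₁)/(log₂ n₂ − log₂ n₁) = (1250 − 1200)/(4.5850 − 4.3219) = 190.089 ms/bit.
a = RT₁ − b·log₂ n₁ = 1200 − 190.089 × 4.3219 = 378.448 ms.

378.4 ms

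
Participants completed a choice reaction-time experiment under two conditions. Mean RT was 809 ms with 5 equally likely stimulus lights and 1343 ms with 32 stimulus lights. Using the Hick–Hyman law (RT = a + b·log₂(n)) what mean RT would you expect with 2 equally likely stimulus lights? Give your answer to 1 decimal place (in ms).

545.4 ms

RT is linear in log₂ n, so two points fix the line:
  b = (1343 − 809) / (log₂ 32 − log₂ 5) = 534 / (5 − 2.3219) = 199.397 ms/bit
  a = 809 − 199.397 × 2.3219 = 346.014 ms
Then RT(2) = 346.014 + 199.397 × log₂ 2 = 346.014 + 199.397 × 1 ≈ 545.411 ms.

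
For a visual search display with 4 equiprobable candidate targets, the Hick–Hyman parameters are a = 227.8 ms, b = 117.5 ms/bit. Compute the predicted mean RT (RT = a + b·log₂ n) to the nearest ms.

log₂(4) = 2 bits, so RT = 227.8 + 117.5 × 2 ≈ 462.800 ms.

463 ms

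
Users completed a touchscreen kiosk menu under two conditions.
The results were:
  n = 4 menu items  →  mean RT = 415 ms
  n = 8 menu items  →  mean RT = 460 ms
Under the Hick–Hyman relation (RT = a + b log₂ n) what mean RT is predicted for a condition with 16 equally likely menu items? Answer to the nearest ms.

505 ms

With log₂ n on the abscissa the relation is linear; from the two conditions:
  b = (460 − 415) / (log₂ 8 − log₂ 4) = 45 / (3 − 2) = 45 ms/bit
  a = 415 − 45 × 2 = 325 ms
Then RT(16) = 325 + 45 × log₂ 16 = 325 + 45 × 4 ≈ 505.000 ms.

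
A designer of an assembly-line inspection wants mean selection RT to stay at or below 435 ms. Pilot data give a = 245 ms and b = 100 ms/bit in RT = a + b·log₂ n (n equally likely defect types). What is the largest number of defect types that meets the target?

3

Information budget: (435 − 245)/100 = 1.9000 bits, so n ≤ 2^1.9000 = 3.732 → at most 3.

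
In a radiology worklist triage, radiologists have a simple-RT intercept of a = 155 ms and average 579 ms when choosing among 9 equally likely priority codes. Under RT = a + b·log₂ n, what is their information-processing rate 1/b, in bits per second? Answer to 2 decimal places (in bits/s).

Choice component = 579 − 155 = 424 ms over log₂(9) = 3.1699 bits.
b = 424 / 3.1699 = 133.757 ms/bit, so 1/b = 7.476 bits/s.

7.48 bits/s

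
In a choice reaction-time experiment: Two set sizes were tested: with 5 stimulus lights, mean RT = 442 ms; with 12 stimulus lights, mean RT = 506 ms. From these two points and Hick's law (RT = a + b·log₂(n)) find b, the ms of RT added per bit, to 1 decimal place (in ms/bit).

The slope on a log₂ axis is (506 − 442) / (3.5850 − 2.3219) = 50.672 ms/bit.

50.7 ms/bit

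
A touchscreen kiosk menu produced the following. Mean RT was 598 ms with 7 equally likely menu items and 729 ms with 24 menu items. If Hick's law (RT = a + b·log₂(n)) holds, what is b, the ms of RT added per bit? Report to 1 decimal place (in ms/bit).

b = (RT₂ − RT₁)/(log₂ n₂ − log₂ n₁) = (729 − 598)/(4.5850 − 2.8074) = 73.695 ms/bit.

73.7 ms/bit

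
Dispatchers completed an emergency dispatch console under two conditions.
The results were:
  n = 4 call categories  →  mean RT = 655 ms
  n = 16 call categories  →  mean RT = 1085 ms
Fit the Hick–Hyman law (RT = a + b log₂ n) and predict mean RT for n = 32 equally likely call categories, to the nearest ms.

Solve the two-equation system in a and b:
  b = (1085 − 655) / (log₂ 16 − log₂ 4) = 430 / (4 − 2) = 215 ms/bit
  a = 655 − 215 × 2 = 225 ms
Then RT(32) = 225 + 215 × log₂ 32 = 225 + 215 × 5 ≈ 1300.000 ms.

1300 ms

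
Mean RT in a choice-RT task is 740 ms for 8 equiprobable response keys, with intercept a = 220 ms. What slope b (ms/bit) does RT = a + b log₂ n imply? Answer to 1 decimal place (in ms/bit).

173.3 ms/bit

log₂(8) = 3 bits.
b = (RT − a)/log₂ n = (740 − 220) / 3 = 173.333 ms/bit.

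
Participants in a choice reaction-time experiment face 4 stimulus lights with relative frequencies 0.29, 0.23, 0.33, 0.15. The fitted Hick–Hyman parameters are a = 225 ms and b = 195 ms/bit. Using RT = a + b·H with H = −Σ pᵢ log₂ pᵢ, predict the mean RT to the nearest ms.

H = 0.29·log₂(1/0.29) + 0.23·log₂(1/0.23) + 0.33·log₂(1/0.33) + 0.15·log₂(1/0.15) = 1.9439 bits.
RT = 225 + 195 × 1.9439 = 604.07 ms.

604 ms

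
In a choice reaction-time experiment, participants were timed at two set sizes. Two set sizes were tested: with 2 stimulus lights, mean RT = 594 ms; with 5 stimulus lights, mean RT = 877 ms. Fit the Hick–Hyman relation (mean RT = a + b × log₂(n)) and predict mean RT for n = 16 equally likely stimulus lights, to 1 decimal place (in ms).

Solve the two-equation system in a and b:
  b = (877 − 594) / (log₂ 5 − log₂ 2) = 283 / (2.3219 − 1) = 214.081 ms/bit
  a = 594 − 214.081 × 1 = 379.919 ms
Then RT(16) = 379.919 + 214.081 × log₂ 16 = 379.919 + 214.081 × 4 ≈ 1236.244 ms.

1236.2 ms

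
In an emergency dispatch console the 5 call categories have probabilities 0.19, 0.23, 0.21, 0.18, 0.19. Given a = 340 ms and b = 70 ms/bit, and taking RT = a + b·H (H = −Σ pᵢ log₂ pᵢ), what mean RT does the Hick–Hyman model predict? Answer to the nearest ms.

502 ms

H = 0.19·log₂(1/0.19) + 0.23·log₂(1/0.23) + 0.21·log₂(1/0.21) + 0.18·log₂(1/0.18) + 0.19·log₂(1/0.19) = 2.3163 bits.
RT = 340 + 70 × 2.3163 = 502.14 ms.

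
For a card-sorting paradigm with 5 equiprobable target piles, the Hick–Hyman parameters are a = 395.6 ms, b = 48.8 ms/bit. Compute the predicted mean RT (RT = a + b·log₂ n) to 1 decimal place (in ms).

log₂(5) = 2.3219 bits, so RT = 395.6 + 48.8 × 2.3219 ≈ 508.910 ms.

508.9 ms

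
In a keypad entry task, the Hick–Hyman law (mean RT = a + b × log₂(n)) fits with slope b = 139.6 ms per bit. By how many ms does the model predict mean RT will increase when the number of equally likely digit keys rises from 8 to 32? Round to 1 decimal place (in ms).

279.2 ms

Only the slope matters, since a is common to both: ΔRT = b·log₂(n₂/n₁).
log₂(32) − log₂(8) = log₂(32/8) = log₂(4) = 2.
ΔRT = 139.6 × 2.0000 = 279.200 ms.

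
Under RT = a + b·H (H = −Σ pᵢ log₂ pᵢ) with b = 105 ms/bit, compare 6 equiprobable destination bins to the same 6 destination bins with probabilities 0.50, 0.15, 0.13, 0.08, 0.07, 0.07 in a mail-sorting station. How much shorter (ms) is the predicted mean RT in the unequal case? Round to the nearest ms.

49 ms

The RT saving is b·ΔH. Equiprobable H₀ = log₂(6) = 2.5850 bits; with the given probabilities H = 2.1218 bits.
b·(H₀ − H) = 105 × (2.5850 − 2.1218) = 48.63 ms.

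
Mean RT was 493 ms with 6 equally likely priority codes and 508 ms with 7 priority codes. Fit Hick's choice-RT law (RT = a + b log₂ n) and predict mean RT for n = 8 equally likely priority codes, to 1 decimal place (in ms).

With log₂ n on the abscissa the relation is linear; from the two conditions:
  b = (508 − 493) / (log₂ 7 − log₂ 6) = 15 / (2.8074 − 2.5850) = 67.448 ms/bit
  a = 493 − 67.448 × 2.5850 = 318.649 ms
Then RT(8) = 318.649 + 67.448 × log₂ 8 = 318.649 + 67.448 × 3 ≈ 520.994 ms.

521.0 ms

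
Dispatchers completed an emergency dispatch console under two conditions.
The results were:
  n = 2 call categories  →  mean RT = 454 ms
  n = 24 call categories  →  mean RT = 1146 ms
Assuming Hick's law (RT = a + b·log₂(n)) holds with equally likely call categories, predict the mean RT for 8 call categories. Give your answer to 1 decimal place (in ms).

Fit slope and intercept:
  b = (1146 − 454) / (log₂ 24 − log₂ 2) = 692 / (4.5850 − 1) = 193.029 ms/bit
  a = 454 − 193.029 × 1 = 260.971 ms
Then RT(8) = 260.971 + 193.029 × log₂ 8 = 260.971 + 193.029 × 3 ≈ 840.057 ms.

840.1 ms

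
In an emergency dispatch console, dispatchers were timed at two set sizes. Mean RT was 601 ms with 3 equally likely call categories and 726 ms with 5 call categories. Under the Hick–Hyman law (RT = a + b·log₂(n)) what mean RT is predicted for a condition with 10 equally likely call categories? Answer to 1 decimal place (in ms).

RT is linear in log₂ n, so two points fix the line:
  b = (726 − 601) / (log₂ 5 − log₂ 3) = 125 / (2.3219 − 1.5850) = 169.614 ms/bit
  a = 601 − 169.614 × 1.5850 = 332.167 ms
Then RT(10) = 332.167 + 169.614 × log₂ 10 = 332.167 + 169.614 × 3.3219 ≈ 895.614 ms.

895.6 ms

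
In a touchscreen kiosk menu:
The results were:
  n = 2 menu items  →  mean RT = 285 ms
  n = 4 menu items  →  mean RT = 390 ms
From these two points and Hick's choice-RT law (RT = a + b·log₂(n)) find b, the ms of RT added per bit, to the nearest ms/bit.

105 ms/bit

The slope on a log₂ axis is (390 − 285) / (2 − 1) = 105 ms/bit.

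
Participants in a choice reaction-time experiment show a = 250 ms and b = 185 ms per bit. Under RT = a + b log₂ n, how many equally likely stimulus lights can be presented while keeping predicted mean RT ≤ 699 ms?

Set 250 + 185·log₂ n ≤ 699 → log₂ n ≤ (699 − 250)/185 = 2.4270.
So n ≤ 2^2.4270 = 5.378; the largest integer n is 5.

5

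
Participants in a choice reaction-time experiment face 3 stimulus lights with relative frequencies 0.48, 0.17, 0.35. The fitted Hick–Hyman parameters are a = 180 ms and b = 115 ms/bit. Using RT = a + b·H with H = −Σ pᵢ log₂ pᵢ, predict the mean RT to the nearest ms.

Entropy contributions −pᵢ log₂ pᵢ: 0.5083, 0.4346, 0.5301; sum H = 1.4730 bits.
RT = a + bH = 180 + 115·1.4730 = 349.39 ms.

349 ms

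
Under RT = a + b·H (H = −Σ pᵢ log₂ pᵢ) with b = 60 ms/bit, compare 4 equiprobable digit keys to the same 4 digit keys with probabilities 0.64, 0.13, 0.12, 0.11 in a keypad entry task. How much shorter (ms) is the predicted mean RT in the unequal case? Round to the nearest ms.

The RT saving is b·ΔH. Equiprobable H₀ = log₂(4) = 2.0000 bits; with the given probabilities H = 1.5121 bits.
b·(H₀ − H) = 60 × (2.0000 − 1.5121) = 29.28 ms.

29 ms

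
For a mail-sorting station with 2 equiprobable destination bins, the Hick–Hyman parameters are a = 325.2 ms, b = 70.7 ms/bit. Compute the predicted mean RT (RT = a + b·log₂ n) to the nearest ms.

396 ms

log₂(2) = 1 bits, so RT = 325.2 + 70.7 × 1 ≈ 395.900 ms.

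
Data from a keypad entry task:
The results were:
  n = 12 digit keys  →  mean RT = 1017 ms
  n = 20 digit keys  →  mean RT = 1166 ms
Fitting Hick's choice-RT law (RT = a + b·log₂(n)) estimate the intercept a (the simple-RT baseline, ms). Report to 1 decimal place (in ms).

b = (RT₂ − RT₁)/(log₂ n₂ − log₂ n₁) = (1166 − 1017)/(4.3219 − 3.5850) = 202.180 ms/bit.
Intercept: a = 1017 − 202.180·log₂(12) = 292.191 ms.

292.2 ms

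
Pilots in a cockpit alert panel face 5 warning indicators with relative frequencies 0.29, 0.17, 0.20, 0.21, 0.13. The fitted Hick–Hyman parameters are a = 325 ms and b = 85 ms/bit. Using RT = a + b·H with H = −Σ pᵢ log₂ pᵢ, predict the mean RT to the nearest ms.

518 ms

H = 0.29·log₂(1/0.29) + 0.17·log₂(1/0.17) + 0.20·log₂(1/0.20) + 0.21·log₂(1/0.21) + 0.13·log₂(1/0.13) = 2.2723 bits.
RT = 325 + 85 × 2.2723 = 518.15 ms.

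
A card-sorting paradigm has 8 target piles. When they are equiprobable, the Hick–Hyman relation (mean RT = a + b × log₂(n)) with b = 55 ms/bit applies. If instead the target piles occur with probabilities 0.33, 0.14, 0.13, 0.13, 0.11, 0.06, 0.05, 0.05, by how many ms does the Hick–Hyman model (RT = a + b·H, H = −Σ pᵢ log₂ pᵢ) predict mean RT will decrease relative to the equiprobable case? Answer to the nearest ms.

16 ms

Equiprobable entropy H₀ = log₂ 8 = 3.0000 bits.
Skewed entropy H = −Σ pᵢ log₂ pᵢ = 2.7162 bits.
ΔRT = b·(H₀ − H) = 55 × 0.2838 = 15.61 ms.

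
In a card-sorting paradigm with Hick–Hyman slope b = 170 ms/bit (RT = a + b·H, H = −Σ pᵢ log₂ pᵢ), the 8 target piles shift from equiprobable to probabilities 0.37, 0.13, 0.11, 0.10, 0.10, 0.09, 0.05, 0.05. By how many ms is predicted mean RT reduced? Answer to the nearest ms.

Equiprobable entropy H₀ = log₂ 8 = 3.0000 bits.
Skewed entropy H = −Σ pᵢ log₂ pᵢ = 2.6729 bits.
ΔRT = b·(H₀ − H) = 170 × 0.3271 = 55.61 ms.

56 ms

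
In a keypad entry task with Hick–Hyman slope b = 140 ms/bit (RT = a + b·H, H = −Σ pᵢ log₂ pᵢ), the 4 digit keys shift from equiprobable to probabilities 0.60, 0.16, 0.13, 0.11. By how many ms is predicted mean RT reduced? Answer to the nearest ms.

56 ms

Equiprobable entropy H₀ = log₂ 4 = 2.0000 bits.
Skewed entropy H = −Σ pᵢ log₂ pᵢ = 1.5981 bits.
ΔRT = b·(H₀ − H) = 140 × 0.4019 = 56.26 ms.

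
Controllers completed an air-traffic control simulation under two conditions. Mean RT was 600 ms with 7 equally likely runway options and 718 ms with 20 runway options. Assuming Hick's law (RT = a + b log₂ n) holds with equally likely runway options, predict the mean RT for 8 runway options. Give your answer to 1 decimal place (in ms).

Solve the two-equation system in a and b:
  b = (718 − 600) / (log₂ 20 − log₂ 7) = 118 / (4.3219 − 2.8074) = 77.910 ms/bit
  a = 600 − 77.910 × 2.8074 = 381.280 ms
Then RT(8) = 381.280 + 77.910 × log₂ 8 = 381.280 + 77.910 × 3 ≈ 615.009 ms.

615.0 ms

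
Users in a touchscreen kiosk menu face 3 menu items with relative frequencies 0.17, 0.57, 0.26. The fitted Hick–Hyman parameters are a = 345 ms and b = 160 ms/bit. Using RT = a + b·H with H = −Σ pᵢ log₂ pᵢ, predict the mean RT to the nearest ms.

H = 0.17·log₂(1/0.17) + 0.57·log₂(1/0.57) + 0.26·log₂(1/0.26) = 1.4021 bits.
RT = 345 + 160 × 1.4021 = 569.34 ms.

569 ms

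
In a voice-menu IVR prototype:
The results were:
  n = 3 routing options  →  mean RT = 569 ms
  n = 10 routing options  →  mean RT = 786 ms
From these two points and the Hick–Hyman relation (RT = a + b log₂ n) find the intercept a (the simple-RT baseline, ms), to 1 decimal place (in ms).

The slope on a log₂ axis is (786 − 569) / (3.3219 − 1.5850) = 124.931 ms/bit.
Intercept: a = 569 − 124.931·log₂(3) = 370.990 ms.

371.0 ms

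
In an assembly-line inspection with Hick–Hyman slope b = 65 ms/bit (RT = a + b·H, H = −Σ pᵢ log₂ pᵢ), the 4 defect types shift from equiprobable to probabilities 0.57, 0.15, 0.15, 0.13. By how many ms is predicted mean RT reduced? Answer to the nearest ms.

22 ms

Equiprobable entropy H₀ = log₂ 4 = 2.0000 bits.
Skewed entropy H = −Σ pᵢ log₂ pᵢ = 1.6660 bits.
ΔRT = b·(H₀ − H) = 65 × 0.3340 = 21.71 ms.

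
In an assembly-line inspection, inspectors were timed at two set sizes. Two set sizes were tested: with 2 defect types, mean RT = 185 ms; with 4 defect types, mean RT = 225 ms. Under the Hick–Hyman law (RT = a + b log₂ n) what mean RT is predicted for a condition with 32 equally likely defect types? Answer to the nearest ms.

Solve the two-equation system in a and b:
  b = (225 − 185) / (log₂ 4 − log₂ 2) = 40 / (2 − 1) = 40 ms/bit
  a = 185 − 40 × 1 = 145 ms
Then RT(32) = 145 + 40 × log₂ 32 = 145 + 40 × 5 ≈ 345.000 ms.

345 ms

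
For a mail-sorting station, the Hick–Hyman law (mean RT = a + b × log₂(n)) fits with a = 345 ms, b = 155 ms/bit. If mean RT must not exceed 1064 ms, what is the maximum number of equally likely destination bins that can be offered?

Set 345 + 155·log₂ n ≤ 1064 → log₂ n ≤ (1064 − 345)/155 = 4.6387.
So n ≤ 2^4.6387 = 24.911; the largest integer n is 24.

24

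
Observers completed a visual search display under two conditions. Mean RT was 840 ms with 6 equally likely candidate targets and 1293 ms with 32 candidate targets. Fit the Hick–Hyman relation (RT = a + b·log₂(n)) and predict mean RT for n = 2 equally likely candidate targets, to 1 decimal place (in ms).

RT is linear in log₂ n, so two points fix the line:
  b = (1293 − 840) / (log₂ 32 − log₂ 6) = 453 / (5 − 2.5850) = 187.575 ms/bit
  a = 840 − 187.575 × 2.5850 = 355.126 ms
Then RT(2) = 355.126 + 187.575 × log₂ 2 = 355.126 + 187.575 × 1 ≈ 542.701 ms.

542.7 ms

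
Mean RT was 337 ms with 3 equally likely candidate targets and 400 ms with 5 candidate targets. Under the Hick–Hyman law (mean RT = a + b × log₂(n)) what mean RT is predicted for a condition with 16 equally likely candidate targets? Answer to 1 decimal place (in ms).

With log₂ n on the abscissa the relation is linear; from the two conditions:
  b = (400 − 337) / (log₂ 5 − log₂ 3) = 63 / (2.3219 − 1.5850) = 85.486 ms/bit
  a = 337 − 85.486 × 1.5850 = 201.508 ms
Then RT(16) = 201.508 + 85.486 × log₂ 16 = 201.508 + 85.486 × 4 ≈ 543.451 ms.

543.5 ms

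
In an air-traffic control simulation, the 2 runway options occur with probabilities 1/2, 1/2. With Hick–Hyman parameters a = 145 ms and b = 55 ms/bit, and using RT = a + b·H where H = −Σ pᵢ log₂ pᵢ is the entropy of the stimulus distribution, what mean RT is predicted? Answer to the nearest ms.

Each term −pᵢ log₂ pᵢ: 0.5·1 + 0.5·1; summed, H = 1.000 bits.
Mean RT = a + bH = 145 + 55·1.000 = 200.00 ms.

200 ms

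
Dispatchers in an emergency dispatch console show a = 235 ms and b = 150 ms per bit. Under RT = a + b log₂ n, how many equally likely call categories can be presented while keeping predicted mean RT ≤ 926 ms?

Information budget: (926 − 235)/150 = 4.6067 bits, so n ≤ 2^4.6067 = 24.364 → at most 24.

24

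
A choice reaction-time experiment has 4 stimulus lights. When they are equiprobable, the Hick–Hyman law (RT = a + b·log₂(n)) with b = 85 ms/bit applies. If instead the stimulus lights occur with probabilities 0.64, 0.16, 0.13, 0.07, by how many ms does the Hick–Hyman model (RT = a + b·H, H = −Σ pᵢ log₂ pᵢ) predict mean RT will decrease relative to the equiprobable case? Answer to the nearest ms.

44 ms

Equiprobable entropy H₀ = log₂ 4 = 2.0000 bits.
Skewed entropy H = −Σ pᵢ log₂ pᵢ = 1.4863 bits.
ΔRT = b·(H₀ − H) = 85 × 0.5137 = 43.67 ms.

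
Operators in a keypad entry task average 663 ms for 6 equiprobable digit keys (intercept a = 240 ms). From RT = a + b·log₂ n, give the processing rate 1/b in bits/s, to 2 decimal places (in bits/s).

b = (663 − 240)/log₂ 6 = 423/2.5850 = 163.639 ms per bit = 0.16364 s/bit; the reciprocal is 6.111 bits/s.

6.11 bits/s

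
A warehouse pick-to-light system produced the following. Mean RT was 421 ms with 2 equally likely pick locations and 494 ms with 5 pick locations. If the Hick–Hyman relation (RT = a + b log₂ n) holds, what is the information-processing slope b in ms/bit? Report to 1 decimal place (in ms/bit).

55.2 ms/bit

The slope on a log₂ axis is (494 − 421) / (2.3219 − 1) = 55.222 ms/bit.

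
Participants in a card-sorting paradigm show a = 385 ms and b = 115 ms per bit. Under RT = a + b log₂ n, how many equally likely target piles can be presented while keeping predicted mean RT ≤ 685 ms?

Information budget: (685 − 385)/115 = 2.6087 bits, so n ≤ 2^2.6087 = 6.100 → at most 6.

6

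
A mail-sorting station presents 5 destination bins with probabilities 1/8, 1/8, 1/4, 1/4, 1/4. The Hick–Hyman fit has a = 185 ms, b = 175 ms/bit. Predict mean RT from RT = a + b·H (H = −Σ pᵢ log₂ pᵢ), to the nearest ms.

579 ms

Each term −pᵢ log₂ pᵢ: 0.125·3 + 0.125·3 + 0.25·2 + 0.25·2 + 0.25·2; summed, H = 2.250 bits.
Mean RT = a + bH = 185 + 175·2.250 = 578.75 ms.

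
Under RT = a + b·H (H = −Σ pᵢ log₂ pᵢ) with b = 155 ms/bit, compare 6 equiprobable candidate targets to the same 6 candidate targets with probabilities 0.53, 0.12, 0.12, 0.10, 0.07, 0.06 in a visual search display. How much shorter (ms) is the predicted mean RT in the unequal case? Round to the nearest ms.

The RT saving is b·ΔH. Equiprobable H₀ = log₂(6) = 2.5850 bits; with the given probabilities H = 2.0639 bits.
b·(H₀ − H) = 155 × (2.5850 − 2.0639) = 80.77 ms.

81 ms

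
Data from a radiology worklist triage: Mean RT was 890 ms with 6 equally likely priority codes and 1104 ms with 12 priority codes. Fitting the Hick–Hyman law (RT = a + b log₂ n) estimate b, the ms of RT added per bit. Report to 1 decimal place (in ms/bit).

214.0 ms/bit

b = (RT₂ − RT₁)/(log₂ n₂ − log₂ n₁) = (1104 − 890)/(3.5850 − 2.5850) = 214.000 ms/bit.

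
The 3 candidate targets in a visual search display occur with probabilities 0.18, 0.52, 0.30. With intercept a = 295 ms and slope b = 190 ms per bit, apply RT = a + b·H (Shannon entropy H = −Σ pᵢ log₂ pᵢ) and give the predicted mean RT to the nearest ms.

572 ms

Entropy contributions −pᵢ log₂ pᵢ: 0.4453, 0.4906, 0.5211; sum H = 1.4570 bits.
RT = a + bH = 295 + 190·1.4570 = 571.83 ms.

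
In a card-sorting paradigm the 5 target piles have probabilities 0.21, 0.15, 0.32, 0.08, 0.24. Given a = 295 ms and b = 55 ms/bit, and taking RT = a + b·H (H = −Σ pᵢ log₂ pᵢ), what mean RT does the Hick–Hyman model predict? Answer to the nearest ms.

H = 0.21·log₂(1/0.21) + 0.15·log₂(1/0.15) + 0.32·log₂(1/0.32) + 0.08·log₂(1/0.08) + 0.24·log₂(1/0.24) = 2.1950 bits.
RT = 295 + 55 × 2.1950 = 415.73 ms.

416 ms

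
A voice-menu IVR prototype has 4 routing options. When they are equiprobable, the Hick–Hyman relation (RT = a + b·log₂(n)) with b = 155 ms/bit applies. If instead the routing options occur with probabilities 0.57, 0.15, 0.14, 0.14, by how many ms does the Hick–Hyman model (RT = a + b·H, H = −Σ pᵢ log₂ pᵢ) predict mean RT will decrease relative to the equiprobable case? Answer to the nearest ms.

52 ms

The RT saving is b·ΔH. Equiprobable H₀ = log₂(4) = 2.0000 bits; with the given probabilities H = 1.6670 bits.
b·(H₀ − H) = 155 × (2.0000 − 1.6670) = 51.61 ms.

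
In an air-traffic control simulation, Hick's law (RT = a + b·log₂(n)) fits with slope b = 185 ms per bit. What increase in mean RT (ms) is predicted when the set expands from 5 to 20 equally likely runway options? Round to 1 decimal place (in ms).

370.0 ms

Only the slope matters, since a is common to both: ΔRT = b·log₂(n₂/n₁).
log₂(20) − log₂(5) = log₂(20/5) = log₂(4) = 2.
ΔRT = 185 × 2.0000 = 370.000 ms.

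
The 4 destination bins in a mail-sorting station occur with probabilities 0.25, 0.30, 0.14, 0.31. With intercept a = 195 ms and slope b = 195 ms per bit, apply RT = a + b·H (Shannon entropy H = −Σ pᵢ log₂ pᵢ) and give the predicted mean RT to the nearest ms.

Entropy contributions −pᵢ log₂ pᵢ: 0.5000, 0.5211, 0.3971, 0.5238; sum H = 1.9420 bits.
RT = a + bH = 195 + 195·1.9420 = 573.69 ms.

574 ms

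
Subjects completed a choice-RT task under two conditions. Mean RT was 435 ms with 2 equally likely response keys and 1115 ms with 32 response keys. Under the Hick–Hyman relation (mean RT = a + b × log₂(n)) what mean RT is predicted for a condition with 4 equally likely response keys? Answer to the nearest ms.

With log₂ n on the abscissa the relation is linear; from the two conditions:
  b = (1115 − 435) / (log₂ 32 − log₂ 2) = 680 / (5 − 1) = 170 ms/bit
  a = 435 − 170 × 1 = 265 ms
Then RT(4) = 265 + 170 × log₂ 4 = 265 + 170 × 2 ≈ 605.000 ms.

605 ms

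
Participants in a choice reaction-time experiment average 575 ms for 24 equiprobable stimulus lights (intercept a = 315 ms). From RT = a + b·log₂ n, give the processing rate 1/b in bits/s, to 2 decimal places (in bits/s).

17.63 bits/s

Choice component = 575 − 315 = 260 ms over log₂(24) = 4.5850 bits.
b = 260 / 4.5850 = 56.707 ms/bit, so 1/b = 17.634 bits/s.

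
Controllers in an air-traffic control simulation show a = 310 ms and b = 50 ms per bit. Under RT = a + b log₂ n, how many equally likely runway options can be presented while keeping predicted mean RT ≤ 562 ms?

32

50·log₂ n ≤ 562 − 310 = 252, giving log₂ n ≤ 5.0400 and n ≤ 32.900. The largest whole number is 32.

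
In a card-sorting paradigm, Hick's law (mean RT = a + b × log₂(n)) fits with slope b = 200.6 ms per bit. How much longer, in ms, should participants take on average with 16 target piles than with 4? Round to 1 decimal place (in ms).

ΔRT = (a + b log₂ n₂) − (a + b log₂ n₁) = b·(log₂ n₂ − log₂ n₁).
log₂(16) − log₂(4) = log₂(16/4) = log₂(4) = 2.
ΔRT = 200.6 × 2.0000 = 401.200 ms.

401.2 ms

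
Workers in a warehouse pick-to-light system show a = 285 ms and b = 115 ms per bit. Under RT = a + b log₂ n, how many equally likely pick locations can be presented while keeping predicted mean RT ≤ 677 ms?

10

115·log₂ n ≤ 677 − 285 = 392, giving log₂ n ≤ 3.4087 and n ≤ 10.620. The largest whole number is 10.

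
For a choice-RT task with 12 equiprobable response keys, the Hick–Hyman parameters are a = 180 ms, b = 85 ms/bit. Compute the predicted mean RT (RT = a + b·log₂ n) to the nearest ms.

log₂(12) = 3.5850 bits, so RT = 180 + 85 × 3.5850 ≈ 484.722 ms.

485 ms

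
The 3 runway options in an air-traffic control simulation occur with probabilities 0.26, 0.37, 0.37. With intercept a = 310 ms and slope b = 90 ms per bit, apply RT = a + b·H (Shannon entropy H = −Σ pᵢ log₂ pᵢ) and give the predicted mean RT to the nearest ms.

Entropy contributions −pᵢ log₂ pᵢ: 0.5053, 0.5307, 0.5307; sum H = 1.5667 bits.
RT = a + bH = 310 + 90·1.5667 = 451.01 ms.

451 ms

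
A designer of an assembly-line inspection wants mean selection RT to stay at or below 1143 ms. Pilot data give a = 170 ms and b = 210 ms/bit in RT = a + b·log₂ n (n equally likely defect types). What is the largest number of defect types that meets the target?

24

210·log₂ n ≤ 1143 − 170 = 973, giving log₂ n ≤ 4.6333 and n ≤ 24.818. The largest whole number is 24.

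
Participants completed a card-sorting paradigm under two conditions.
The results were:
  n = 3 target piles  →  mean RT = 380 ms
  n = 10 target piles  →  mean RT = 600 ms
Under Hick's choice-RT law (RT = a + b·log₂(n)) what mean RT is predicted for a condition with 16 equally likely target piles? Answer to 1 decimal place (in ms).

685.9 ms

Solve the two-equation system in a and b:
  b = (600 − 380) / (log₂ 10 − log₂ 3) = 220 / (3.3219 − 1.5850) = 126.658 ms/bit
  a = 380 − 126.658 × 1.5850 = 179.252 ms
Then RT(16) = 179.252 + 126.658 × log₂ 16 = 179.252 + 126.658 × 4 ≈ 685.883 ms.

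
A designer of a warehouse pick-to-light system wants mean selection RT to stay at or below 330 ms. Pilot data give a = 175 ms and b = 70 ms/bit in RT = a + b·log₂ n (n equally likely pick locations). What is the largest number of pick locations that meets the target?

Information budget: (330 − 175)/70 = 2.2143 bits, so n ≤ 2^2.2143 = 4.641 → at most 4.

4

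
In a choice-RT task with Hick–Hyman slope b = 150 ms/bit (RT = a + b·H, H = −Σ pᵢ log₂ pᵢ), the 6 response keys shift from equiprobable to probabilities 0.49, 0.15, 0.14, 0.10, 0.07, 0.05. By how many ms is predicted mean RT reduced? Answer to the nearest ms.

68 ms

The RT saving is b·ΔH. Equiprobable H₀ = log₂(6) = 2.5850 bits; with the given probabilities H = 2.1288 bits.
b·(H₀ − H) = 150 × (2.5850 − 2.1288) = 68.43 ms.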